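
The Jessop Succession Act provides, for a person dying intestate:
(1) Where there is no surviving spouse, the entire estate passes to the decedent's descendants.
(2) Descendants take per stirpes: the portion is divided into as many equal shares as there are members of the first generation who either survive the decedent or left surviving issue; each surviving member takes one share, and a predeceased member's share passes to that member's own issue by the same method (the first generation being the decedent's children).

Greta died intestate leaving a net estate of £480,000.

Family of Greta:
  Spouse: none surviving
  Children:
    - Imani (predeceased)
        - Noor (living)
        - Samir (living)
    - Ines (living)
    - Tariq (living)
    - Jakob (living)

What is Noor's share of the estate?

Noor receives £60,000.

The entire £480,000 passes to the descendants.
That amount (£480,000) is divided into 4 shares of £120,000: Ines, Tariq, and Jakob each take £120,000; Imani's £120,000 share passes to Imani's issue.
Imani's share (£120,000) is divided into 2 shares of £60,000: Noor and Samir each take £60,000.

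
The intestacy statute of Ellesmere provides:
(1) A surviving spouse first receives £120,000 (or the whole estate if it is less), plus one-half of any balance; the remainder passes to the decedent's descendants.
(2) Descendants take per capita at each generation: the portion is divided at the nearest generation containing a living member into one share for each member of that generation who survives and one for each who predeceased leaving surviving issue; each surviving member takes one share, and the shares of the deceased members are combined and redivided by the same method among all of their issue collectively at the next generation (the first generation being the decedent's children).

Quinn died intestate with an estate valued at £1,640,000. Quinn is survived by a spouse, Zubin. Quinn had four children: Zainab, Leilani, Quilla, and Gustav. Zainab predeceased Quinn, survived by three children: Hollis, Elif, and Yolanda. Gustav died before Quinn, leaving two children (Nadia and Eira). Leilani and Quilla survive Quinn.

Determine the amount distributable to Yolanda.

Yolanda receives £76,000.

Zubin first takes £120,000, leaving a balance of £1,520,000. Zubin then takes one-half of the balance (£760,000), for a total of £880,000. The remaining £760,000 passes to the descendants.
The descendants' portion (£760,000) is divided at the children's generation into 4 shares of £190,000. Leilani and Quilla each take £190,000. The 2 shares of the deceased (Zainab and Gustav) are combined into a pool of £380,000.
That pool (£380,000) is divided at the grandchildren's generation equally among Hollis, Elif, Yolanda, Nadia, and Eira: £76,000 each.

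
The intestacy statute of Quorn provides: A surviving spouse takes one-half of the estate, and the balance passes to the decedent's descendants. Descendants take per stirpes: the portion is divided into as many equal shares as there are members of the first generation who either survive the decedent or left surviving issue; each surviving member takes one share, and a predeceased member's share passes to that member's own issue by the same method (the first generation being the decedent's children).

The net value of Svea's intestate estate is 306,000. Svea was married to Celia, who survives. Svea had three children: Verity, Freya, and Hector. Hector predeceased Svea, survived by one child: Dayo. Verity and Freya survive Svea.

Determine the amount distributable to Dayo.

Dayo receives 51,000.

Celia takes one-half of 306,000 = 153,000. The remaining 153,000 passes to the descendants.
The descendants' portion (153,000) is divided into 3 shares of 51,000: Verity and Freya each take 51,000; Hector's 51,000 share passes to Hector's issue.
Hector's share (51,000) passes entirely to Dayo.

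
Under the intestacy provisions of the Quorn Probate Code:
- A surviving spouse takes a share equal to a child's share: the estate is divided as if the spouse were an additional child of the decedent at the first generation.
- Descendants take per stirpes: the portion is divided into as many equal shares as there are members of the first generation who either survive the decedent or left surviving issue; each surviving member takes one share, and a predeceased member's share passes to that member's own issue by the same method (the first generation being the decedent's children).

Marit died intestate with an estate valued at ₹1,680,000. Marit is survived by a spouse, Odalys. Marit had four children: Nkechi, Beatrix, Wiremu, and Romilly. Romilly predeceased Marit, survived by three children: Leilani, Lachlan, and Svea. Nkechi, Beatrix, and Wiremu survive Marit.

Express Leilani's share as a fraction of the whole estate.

The spouse counts as an additional share at the children's level, so there are 5 primary shares of ₹336,000. Odalys takes one such share (₹336,000).
The children's combined portion (₹1,344,000) is divided into 4 shares of ₹336,000: Nkechi, Beatrix, and Wiremu each take ₹336,000; Romilly's ₹336,000 share passes to Romilly's issue.
Romilly's share (₹336,000) is divided into 3 shares of ₹112,000: Leilani, Lachlan, and Svea each take ₹112,000.

Leilani receives 1/15 of the estate.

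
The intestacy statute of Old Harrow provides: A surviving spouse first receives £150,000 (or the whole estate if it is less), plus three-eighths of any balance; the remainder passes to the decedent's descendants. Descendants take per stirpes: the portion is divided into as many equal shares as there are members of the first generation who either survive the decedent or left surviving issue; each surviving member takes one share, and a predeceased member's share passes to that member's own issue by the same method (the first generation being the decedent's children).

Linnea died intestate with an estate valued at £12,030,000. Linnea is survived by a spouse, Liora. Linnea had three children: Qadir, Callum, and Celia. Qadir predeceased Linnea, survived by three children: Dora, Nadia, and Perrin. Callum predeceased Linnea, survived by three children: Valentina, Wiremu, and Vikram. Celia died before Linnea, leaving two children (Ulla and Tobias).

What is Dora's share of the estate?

Liora first takes £150,000, leaving a balance of £11,880,000. Liora then takes three-eighths of the balance (£4,455,000), for a total of £4,605,000. The remaining £7,425,000 passes to the descendants.
The descendants' portion (£7,425,000) is divided into 3 shares of £2,475,000: Qadir's £2,475,000 share passes to Qadir's issue; Callum's £2,475,000 share passes to Callum's issue; Celia's £2,475,000 share passes to Celia's issue.
Qadir's share (£2,475,000) is divided into 3 shares of £825,000: Dora, Nadia, and Perrin each take £825,000.
Callum's share (£2,475,000) is divided into 3 shares of £825,000: Valentina, Wiremu, and Vikram each take £825,000.
Celia's share (£2,475,000) is divided into 2 shares of £1,237,500: Ulla and Tobias each take £1,237,500.

Dora receives £825,000.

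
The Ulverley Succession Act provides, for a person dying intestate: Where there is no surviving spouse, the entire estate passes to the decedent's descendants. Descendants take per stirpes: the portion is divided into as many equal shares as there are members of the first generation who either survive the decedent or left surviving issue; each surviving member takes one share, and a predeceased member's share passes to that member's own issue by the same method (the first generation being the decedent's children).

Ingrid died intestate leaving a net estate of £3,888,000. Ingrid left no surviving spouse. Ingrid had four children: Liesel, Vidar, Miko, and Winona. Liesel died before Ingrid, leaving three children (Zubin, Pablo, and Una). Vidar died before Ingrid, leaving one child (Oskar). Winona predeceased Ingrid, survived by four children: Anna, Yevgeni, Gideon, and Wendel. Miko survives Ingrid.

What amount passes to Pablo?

Pablo receives £324,000.

The entire £3,888,000 passes to the descendants.
That amount (£3,888,000) is divided into 4 shares of £972,000: Miko takes £972,000; Liesel's £972,000 share passes to Liesel's issue; Vidar's £972,000 share passes to Vidar's issue; Winona's £972,000 share passes to Winona's issue.
Liesel's share (£972,000) is divided into 3 shares of £324,000: Zubin, Pablo, and Una each take £324,000.
Vidar's share (£972,000) passes entirely to Oskar.
Winona's share (£972,000) is divided into 4 shares of £243,000: Anna, Yevgeni, Gideon, and Wendel each take £243,000.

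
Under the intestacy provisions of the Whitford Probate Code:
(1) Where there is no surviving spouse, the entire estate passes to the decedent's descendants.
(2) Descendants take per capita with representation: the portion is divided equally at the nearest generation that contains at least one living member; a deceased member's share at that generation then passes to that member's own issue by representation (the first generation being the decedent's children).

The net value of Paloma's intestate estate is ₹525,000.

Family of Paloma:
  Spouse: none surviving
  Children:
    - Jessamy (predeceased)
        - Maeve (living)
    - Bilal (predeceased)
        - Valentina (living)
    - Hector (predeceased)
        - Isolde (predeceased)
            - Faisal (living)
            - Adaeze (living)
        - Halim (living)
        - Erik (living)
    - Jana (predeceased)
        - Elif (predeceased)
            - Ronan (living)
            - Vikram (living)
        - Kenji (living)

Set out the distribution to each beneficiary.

The entire ₹525,000 passes to the descendants.
No child survives, so the initial division is made at the grandchildren's generation.
That amount (₹525,000) is divided into 7 shares of ₹75,000: Maeve, Valentina, Halim, Erik, and Kenji each take ₹75,000; Isolde's ₹75,000 share passes to Isolde's issue; Elif's ₹75,000 share passes to Elif's issue.
Isolde's share (₹75,000) is divided into 2 shares of ₹37,500: Faisal and Adaeze each take ₹37,500.
Elif's share (₹75,000) is divided into 2 shares of ₹37,500: Ronan and Vikram each take ₹37,500.

Maeve: ₹75,000; Valentina: ₹75,000; Faisal: ₹37,500; Adaeze: ₹37,500; Halim: ₹75,000; Erik: ₹75,000; Ronan: ₹37,500; Vikram: ₹37,500; Kenji: ₹75,000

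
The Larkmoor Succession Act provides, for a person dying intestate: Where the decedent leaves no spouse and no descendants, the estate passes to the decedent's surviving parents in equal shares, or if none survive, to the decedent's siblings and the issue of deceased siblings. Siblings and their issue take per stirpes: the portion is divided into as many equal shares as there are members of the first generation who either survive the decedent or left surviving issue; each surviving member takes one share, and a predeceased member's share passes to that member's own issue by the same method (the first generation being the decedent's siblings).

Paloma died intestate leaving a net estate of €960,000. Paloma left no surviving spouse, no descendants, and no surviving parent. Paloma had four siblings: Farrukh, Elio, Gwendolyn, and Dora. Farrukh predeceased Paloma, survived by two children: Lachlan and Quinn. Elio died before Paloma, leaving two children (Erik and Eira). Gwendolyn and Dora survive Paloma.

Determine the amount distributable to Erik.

Erik receives €120,000.

The entire €960,000 passes to the siblings and their issue.
That amount (€960,000) is divided into 4 shares of €240,000: Gwendolyn and Dora each take €240,000; Farrukh's €240,000 share passes to Farrukh's issue; Elio's €240,000 share passes to Elio's issue.
Farrukh's share (€240,000) is divided into 2 shares of €120,000: Lachlan and Quinn each take €120,000.
Elio's share (€240,000) is divided into 2 shares of €120,000: Erik and Eira each take €120,000.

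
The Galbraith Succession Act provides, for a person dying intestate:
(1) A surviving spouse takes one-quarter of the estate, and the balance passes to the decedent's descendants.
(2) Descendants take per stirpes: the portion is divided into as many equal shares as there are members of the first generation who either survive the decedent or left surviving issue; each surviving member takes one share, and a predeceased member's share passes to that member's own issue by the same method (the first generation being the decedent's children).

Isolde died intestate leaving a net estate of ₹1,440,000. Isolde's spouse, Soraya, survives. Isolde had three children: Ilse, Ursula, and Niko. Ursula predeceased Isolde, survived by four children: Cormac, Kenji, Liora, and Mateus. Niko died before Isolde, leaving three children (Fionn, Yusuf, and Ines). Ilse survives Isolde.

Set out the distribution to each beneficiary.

Soraya takes one-quarter of ₹1,440,000 = ₹360,000. The remaining ₹1,080,000 passes to the descendants.
The descendants' portion (₹1,080,000) is divided into 3 shares of ₹360,000: Ilse takes ₹360,000; Ursula's ₹360,000 share passes to Ursula's issue; Niko's ₹360,000 share passes to Niko's issue.
Ursula's share (₹360,000) is divided into 4 shares of ₹90,000: Cormac, Kenji, Liora, and Mateus each take ₹90,000.
Niko's share (₹360,000) is divided into 3 shares of ₹120,000: Fionn, Yusuf, and Ines each take ₹120,000.

Soraya: ₹360,000; Ilse: ₹360,000; Cormac: ₹90,000; Kenji: ₹90,000; Liora: ₹90,000; Mateus: ₹90,000; Fionn: ₹120,000; Yusuf: ₹120,000; Ines: ₹120,000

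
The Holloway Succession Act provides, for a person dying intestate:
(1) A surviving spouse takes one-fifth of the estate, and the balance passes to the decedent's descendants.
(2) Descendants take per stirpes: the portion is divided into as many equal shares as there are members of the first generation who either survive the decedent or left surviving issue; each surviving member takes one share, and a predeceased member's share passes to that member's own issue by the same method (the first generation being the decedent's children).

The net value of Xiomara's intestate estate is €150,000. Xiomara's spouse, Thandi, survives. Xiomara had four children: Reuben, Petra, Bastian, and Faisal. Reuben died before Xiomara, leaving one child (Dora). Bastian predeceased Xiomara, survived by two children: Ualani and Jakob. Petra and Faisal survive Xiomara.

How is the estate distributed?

Thandi takes one-fifth of €150,000 = €30,000. The remaining €120,000 passes to the descendants.
The descendants' portion (€120,000) is divided into 4 shares of €30,000: Petra and Faisal each take €30,000; Reuben's €30,000 share passes to Reuben's issue; Bastian's €30,000 share passes to Bastian's issue.
Reuben's share (€30,000) passes entirely to Dora.
Bastian's share (€30,000) is divided into 2 shares of €15,000: Ualani and Jakob each take €15,000.

Thandi: €30,000; Dora: €30,000; Petra: €30,000; Ualani: €15,000; Jakob: €15,000; Faisal: €30,000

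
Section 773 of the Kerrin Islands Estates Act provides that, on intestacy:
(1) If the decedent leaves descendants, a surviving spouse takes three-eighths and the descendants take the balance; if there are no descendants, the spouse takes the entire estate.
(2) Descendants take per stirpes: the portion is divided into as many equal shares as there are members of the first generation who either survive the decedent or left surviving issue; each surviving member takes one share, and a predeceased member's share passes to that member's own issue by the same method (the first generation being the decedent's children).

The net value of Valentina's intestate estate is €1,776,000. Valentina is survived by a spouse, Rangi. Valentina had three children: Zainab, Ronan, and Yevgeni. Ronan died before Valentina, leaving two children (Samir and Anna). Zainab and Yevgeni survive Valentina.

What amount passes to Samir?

Samir receives €185,000.

Rangi takes three-eighths of €1,776,000 = €666,000. The remaining €1,110,000 passes to the descendants.
The descendants' portion (€1,110,000) is divided into 3 shares of €370,000: Zainab and Yevgeni each take €370,000; Ronan's €370,000 share passes to Ronan's issue.
Ronan's share (€370,000) is divided into 2 shares of €185,000: Samir and Anna each take €185,000.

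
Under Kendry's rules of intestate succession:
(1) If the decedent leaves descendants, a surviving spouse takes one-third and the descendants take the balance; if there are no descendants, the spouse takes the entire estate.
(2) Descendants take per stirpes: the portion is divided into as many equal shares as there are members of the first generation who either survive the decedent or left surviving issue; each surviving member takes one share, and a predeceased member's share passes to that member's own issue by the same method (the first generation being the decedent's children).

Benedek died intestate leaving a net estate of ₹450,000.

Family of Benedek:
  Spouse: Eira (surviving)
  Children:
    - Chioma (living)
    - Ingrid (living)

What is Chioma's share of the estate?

Eira takes one-third of ₹450,000 = ₹150,000. The remaining ₹300,000 passes to the descendants.
The descendants' portion (₹300,000) is divided into 2 shares of ₹150,000: Chioma and Ingrid each take ₹150,000.

Chioma receives ₹150,000.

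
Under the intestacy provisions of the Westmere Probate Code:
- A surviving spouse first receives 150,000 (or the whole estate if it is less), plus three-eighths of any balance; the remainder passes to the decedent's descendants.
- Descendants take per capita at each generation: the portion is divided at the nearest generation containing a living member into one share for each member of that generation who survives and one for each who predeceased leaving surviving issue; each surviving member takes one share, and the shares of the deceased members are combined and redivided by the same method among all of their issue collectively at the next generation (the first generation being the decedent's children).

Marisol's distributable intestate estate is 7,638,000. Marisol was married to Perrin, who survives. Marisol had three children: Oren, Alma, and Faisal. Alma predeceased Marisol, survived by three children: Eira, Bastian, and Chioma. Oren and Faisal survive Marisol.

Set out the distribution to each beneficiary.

Perrin: 2,958,000; Oren: 1,560,000; Eira: 520,000; Bastian: 520,000; Chioma: 520,000; Faisal: 1,560,000

Perrin first takes 150,000, leaving a balance of 7,488,000. Perrin then takes three-eighths of the balance (2,808,000), for a total of 2,958,000. The remaining 4,680,000 passes to the descendants.
The descendants' portion (4,680,000) is divided at the children's generation into 3 shares of 1,560,000. Oren and Faisal each take 1,560,000. The remaining share for the deceased Alma (1,560,000) is carried to the next generation.
That pool (1,560,000) is divided at the grandchildren's generation equally among Eira, Bastian, and Chioma: 520,000 each.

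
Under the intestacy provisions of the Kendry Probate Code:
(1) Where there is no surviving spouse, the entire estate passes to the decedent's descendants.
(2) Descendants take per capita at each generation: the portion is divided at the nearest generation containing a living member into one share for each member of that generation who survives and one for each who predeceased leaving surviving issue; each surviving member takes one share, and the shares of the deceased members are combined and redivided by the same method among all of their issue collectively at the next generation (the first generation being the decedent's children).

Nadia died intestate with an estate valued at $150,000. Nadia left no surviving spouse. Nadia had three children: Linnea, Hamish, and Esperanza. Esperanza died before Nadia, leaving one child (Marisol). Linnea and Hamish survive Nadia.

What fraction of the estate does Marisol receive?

Marisol receives 1/3 of the estate.

The entire $150,000 passes to the descendants.
That amount ($150,000) is divided at the children's generation into 3 shares of $50,000. Linnea and Hamish each take $50,000. The remaining share for the deceased Esperanza ($50,000) is carried to the next generation.
That pool ($50,000) passes entirely to Marisol, the sole taker at the grandchildren's generation.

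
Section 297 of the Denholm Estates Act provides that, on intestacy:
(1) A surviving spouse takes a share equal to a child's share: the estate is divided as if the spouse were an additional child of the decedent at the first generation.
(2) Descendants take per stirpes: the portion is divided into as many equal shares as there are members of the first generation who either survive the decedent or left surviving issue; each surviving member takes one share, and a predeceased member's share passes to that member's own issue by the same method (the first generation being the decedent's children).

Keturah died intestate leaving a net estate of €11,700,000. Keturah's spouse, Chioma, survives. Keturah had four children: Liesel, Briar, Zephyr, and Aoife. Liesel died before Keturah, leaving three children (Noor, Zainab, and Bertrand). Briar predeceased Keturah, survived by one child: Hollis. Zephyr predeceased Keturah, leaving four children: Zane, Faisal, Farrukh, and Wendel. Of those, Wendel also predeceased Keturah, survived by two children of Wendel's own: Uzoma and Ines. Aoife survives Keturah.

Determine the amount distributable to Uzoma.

The spouse counts as an additional share at the children's level, so there are 5 primary shares of €2,340,000. Chioma takes one such share (€2,340,000).
The children's combined portion (€9,360,000) is divided into 4 shares of €2,340,000: Aoife takes €2,340,000; Liesel's €2,340,000 share passes to Liesel's issue; Briar's €2,340,000 share passes to Briar's issue; Zephyr's €2,340,000 share passes to Zephyr's issue.
Liesel's share (€2,340,000) is divided into 3 shares of €780,000: Noor, Zainab, and Bertrand each take €780,000.
Briar's share (€2,340,000) passes entirely to Hollis.
Zephyr's share (€2,340,000) is divided into 4 shares of €585,000: Zane, Faisal, and Farrukh each take €585,000; Wendel's €585,000 share passes to Wendel's issue.
Wendel's share (€585,000) is divided into 2 shares of €292,500: Uzoma and Ines each take €292,500.

Uzoma receives €292,500.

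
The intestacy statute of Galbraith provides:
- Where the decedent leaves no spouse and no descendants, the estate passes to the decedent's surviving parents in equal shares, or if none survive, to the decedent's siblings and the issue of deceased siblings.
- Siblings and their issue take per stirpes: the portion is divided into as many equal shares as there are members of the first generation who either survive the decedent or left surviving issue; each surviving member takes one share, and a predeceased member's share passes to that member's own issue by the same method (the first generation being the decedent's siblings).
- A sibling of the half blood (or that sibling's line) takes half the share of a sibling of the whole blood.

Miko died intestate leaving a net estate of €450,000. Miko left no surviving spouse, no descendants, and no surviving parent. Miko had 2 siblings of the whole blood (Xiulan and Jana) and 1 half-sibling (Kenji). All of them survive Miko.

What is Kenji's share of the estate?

The entire €450,000 passes to the siblings and their issue.
Counting each half-blood sibling's line as half a unit, there are 5/2 units in €450,000, so one unit is €180,000. Whole-blood lines (Xiulan and Jana) take €180,000 each; half-blood lines (Kenji) take €90,000 each.

Kenji receives €90,000.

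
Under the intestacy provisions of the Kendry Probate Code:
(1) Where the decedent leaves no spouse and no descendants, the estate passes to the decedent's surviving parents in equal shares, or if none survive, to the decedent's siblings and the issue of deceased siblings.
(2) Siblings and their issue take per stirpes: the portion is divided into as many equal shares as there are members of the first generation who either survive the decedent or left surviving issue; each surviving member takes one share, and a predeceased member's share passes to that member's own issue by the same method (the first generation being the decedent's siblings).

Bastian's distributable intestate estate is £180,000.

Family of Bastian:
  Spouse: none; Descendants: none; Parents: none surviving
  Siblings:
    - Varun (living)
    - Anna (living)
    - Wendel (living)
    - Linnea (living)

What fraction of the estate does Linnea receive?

The entire £180,000 passes to the siblings and their issue.
That amount (£180,000) is divided into 4 shares of £45,000: Varun, Anna, Wendel, and Linnea each take £45,000.

Linnea receives 1/4 of the estate.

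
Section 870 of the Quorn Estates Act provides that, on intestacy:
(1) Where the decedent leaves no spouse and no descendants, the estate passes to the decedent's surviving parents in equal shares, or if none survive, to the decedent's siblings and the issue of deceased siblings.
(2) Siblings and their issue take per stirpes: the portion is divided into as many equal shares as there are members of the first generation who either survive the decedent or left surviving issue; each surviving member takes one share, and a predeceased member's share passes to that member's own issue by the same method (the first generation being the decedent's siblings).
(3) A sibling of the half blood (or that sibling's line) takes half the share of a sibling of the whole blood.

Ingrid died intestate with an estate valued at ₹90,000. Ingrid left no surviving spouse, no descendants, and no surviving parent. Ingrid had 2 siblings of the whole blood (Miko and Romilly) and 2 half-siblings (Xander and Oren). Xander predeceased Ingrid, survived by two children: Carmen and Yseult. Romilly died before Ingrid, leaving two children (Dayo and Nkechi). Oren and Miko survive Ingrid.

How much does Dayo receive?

Dayo receives ₹15,000.

The entire ₹90,000 passes to the siblings and their issue.
Counting each half-blood sibling's line as half a unit, there are 3 units in ₹90,000, so one unit is ₹30,000. Whole-blood lines (Miko and Romilly) take ₹30,000 each; half-blood lines (Xander and Oren) take ₹15,000 each.
Xander's share (₹15,000) is divided into 2 shares of ₹7,500: Carmen and Yseult each take ₹7,500.
Romilly's share (₹30,000) is divided into 2 shares of ₹15,000: Dayo and Nkechi each take ₹15,000.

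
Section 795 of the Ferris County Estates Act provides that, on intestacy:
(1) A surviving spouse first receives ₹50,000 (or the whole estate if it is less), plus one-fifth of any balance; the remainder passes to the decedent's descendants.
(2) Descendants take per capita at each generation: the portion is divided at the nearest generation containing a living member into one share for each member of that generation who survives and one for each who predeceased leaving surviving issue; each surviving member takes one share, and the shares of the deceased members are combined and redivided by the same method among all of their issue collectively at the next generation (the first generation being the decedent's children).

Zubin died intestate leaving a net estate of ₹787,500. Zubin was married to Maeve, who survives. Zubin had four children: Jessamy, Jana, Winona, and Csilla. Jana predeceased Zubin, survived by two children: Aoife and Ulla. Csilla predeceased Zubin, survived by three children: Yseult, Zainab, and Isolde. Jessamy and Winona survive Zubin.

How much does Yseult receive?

Maeve first takes ₹50,000, leaving a balance of ₹737,500. Maeve then takes one-fifth of the balance (₹147,500), for a total of ₹197,500. The remaining ₹590,000 passes to the descendants.
The descendants' portion (₹590,000) is divided at the children's generation into 4 shares of ₹147,500. Jessamy and Winona each take ₹147,500. The 2 shares of the deceased (Jana and Csilla) are combined into a pool of ₹295,000.
That pool (₹295,000) is divided at the grandchildren's generation equally among Aoife, Ulla, Yseult, Zainab, and Isolde: ₹59,000 each.

Yseult receives ₹59,000.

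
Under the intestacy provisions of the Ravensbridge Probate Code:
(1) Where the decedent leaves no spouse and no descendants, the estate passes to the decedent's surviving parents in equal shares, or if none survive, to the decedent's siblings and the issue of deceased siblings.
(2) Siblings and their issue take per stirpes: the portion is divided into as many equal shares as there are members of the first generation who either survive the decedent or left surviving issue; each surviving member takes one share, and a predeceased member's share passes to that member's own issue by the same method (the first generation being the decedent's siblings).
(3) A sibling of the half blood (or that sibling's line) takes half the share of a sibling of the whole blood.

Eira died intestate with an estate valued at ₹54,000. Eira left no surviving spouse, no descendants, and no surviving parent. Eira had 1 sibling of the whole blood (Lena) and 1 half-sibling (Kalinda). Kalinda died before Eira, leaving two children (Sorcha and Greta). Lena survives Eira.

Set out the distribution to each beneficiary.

Sorcha: ₹9,000; Greta: ₹9,000; Lena: ₹36,000

The entire ₹54,000 passes to the siblings and their issue.
Counting each half-blood sibling's line as half a unit, there are 3/2 units in ₹54,000, so one unit is ₹36,000. Whole-blood lines (Lena) take ₹36,000 each; half-blood lines (Kalinda) take ₹18,000 each.
Kalinda's share (₹18,000) is divided into 2 shares of ₹9,000: Sorcha and Greta each take ₹9,000.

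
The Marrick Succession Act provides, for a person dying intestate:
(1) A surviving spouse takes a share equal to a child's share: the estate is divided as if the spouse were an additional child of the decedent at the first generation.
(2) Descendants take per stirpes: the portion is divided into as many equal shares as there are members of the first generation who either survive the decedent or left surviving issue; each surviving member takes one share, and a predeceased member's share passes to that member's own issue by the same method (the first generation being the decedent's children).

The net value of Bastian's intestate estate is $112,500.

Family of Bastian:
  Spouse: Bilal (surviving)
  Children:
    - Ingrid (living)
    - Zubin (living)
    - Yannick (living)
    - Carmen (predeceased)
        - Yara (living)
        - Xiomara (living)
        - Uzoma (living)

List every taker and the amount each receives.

The spouse counts as an additional share at the children's level, so there are 5 primary shares of $22,500. Bilal takes one such share ($22,500).
The children's combined portion ($90,000) is divided into 4 shares of $22,500: Ingrid, Zubin, and Yannick each take $22,500; Carmen's $22,500 share passes to Carmen's issue.
Carmen's share ($22,500) is divided into 3 shares of $7,500: Yara, Xiomara, and Uzoma each take $7,500.

Bilal: $22,500; Ingrid: $22,500; Zubin: $22,500; Yannick: $22,500; Yara: $7,500; Xiomara: $7,500; Uzoma: $7,500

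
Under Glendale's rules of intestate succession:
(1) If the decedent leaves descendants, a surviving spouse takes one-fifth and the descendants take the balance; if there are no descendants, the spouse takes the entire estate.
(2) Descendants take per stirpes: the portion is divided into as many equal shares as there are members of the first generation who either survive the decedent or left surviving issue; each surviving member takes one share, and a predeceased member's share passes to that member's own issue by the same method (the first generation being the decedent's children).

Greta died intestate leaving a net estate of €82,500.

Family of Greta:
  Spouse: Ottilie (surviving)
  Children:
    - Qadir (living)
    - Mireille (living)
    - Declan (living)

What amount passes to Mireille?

Ottilie takes one-fifth of €82,500 = €16,500. The remaining €66,000 passes to the descendants.
The descendants' portion (€66,000) is divided into 3 shares of €22,000: Qadir, Mireille, and Declan each take €22,000.

Mireille receives €22,000.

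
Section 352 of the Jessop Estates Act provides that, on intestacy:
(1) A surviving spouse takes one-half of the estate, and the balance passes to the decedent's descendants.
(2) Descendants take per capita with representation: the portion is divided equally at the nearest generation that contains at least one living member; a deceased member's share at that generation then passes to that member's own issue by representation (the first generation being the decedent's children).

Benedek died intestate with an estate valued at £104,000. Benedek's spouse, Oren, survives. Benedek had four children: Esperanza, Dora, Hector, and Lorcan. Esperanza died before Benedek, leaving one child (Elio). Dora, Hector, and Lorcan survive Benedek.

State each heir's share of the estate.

Oren takes one-half of £104,000 = £52,000. The remaining £52,000 passes to the descendants.
The descendants' portion (£52,000) is divided into 4 shares of £13,000: Dora, Hector, and Lorcan each take £13,000; Esperanza's £13,000 share passes to Esperanza's issue.
Esperanza's share (£13,000) passes entirely to Elio.

Oren: £52,000; Elio: £13,000; Dora: £13,000; Hector: £13,000; Lorcan: £13,000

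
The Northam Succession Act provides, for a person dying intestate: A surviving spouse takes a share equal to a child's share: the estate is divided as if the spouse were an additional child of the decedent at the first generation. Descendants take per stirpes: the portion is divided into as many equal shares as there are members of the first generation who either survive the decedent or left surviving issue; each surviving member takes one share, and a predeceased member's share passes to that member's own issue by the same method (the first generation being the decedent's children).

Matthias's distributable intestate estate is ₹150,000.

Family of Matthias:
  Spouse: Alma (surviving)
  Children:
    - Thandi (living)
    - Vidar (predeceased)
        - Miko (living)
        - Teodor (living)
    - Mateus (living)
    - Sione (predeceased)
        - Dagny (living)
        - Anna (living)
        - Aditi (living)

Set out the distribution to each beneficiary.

Alma: ₹30,000; Thandi: ₹30,000; Miko: ₹15,000; Teodor: ₹15,000; Mateus: ₹30,000; Dagny: ₹10,000; Anna: ₹10,000; Aditi: ₹10,000

The spouse counts as an additional share at the children's level, so there are 5 primary shares of ₹30,000. Alma takes one such share (₹30,000).
The children's combined portion (₹120,000) is divided into 4 shares of ₹30,000: Thandi and Mateus each take ₹30,000; Vidar's ₹30,000 share passes to Vidar's issue; Sione's ₹30,000 share passes to Sione's issue.
Vidar's share (₹30,000) is divided into 2 shares of ₹15,000: Miko and Teodor each take ₹15,000.
Sione's share (₹30,000) is divided into 3 shares of ₹10,000: Dagny, Anna, and Aditi each take ₹10,000.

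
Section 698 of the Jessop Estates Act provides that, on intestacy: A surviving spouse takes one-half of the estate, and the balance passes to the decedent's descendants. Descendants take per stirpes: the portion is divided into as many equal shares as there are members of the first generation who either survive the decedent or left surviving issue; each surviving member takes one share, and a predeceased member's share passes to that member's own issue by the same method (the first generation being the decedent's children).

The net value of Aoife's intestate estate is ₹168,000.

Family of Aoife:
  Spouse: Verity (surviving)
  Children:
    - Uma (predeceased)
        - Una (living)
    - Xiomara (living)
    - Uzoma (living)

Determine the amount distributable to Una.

Una receives ₹28,000.

Verity takes one-half of ₹168,000 = ₹84,000. The remaining ₹84,000 passes to the descendants.
The descendants' portion (₹84,000) is divided into 3 shares of ₹28,000: Xiomara and Uzoma each take ₹28,000; Uma's ₹28,000 share passes to Uma's issue.
Uma's share (₹28,000) passes entirely to Una.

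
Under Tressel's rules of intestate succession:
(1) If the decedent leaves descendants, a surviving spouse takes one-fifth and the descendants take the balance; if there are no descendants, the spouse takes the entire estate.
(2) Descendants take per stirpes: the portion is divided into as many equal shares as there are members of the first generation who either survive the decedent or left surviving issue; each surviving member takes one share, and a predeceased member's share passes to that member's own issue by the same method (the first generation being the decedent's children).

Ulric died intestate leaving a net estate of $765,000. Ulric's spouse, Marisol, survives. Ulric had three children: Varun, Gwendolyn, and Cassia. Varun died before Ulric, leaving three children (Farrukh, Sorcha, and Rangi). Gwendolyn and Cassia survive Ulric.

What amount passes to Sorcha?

Sorcha receives $68,000.

Marisol takes one-fifth of $765,000 = $153,000. The remaining $612,000 passes to the descendants.
The descendants' portion ($612,000) is divided into 3 shares of $204,000: Gwendolyn and Cassia each take $204,000; Varun's $204,000 share passes to Varun's issue.
Varun's share ($204,000) is divided into 3 shares of $68,000: Farrukh, Sorcha, and Rangi each take $68,000.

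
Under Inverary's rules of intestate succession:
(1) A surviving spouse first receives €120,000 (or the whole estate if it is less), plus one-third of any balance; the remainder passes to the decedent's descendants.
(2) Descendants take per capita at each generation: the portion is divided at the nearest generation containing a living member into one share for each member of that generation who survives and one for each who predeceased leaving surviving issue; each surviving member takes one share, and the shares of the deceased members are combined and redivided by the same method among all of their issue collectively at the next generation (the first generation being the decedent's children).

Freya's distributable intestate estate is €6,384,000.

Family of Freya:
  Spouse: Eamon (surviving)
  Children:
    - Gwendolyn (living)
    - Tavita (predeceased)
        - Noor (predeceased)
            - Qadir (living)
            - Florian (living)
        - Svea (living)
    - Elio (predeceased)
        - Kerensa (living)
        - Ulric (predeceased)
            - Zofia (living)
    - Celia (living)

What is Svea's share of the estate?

Eamon first takes €120,000, leaving a balance of €6,264,000. Eamon then takes one-third of the balance (€2,088,000), for a total of €2,208,000. The remaining €4,176,000 passes to the descendants.
The descendants' portion (€4,176,000) is divided at the children's generation into 4 shares of €1,044,000. Gwendolyn and Celia each take €1,044,000. The 2 shares of the deceased (Tavita and Elio) are combined into a pool of €2,088,000.
That pool (€2,088,000) is divided at the grandchildren's generation into 4 shares of €522,000. Svea and Kerensa each take €522,000. The 2 shares of the deceased (Noor and Ulric) are combined into a pool of €1,044,000.
That pool (€1,044,000) is divided at the great-grandchildren's generation equally among Qadir, Florian, and Zofia: €348,000 each.

Svea receives €522,000.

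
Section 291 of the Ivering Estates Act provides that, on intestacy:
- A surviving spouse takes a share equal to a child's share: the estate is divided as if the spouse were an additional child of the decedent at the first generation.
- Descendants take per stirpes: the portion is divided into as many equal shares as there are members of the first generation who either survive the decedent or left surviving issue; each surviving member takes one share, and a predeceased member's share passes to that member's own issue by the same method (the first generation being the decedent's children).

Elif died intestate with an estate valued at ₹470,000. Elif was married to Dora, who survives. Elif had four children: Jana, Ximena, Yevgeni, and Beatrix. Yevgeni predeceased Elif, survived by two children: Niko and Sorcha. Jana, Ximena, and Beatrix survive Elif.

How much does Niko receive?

The spouse counts as an additional share at the children's level, so there are 5 primary shares of ₹94,000. Dora takes one such share (₹94,000).
The children's combined portion (₹376,000) is divided into 4 shares of ₹94,000: Jana, Ximena, and Beatrix each take ₹94,000; Yevgeni's ₹94,000 share passes to Yevgeni's issue.
Yevgeni's share (₹94,000) is divided into 2 shares of ₹47,000: Niko and Sorcha each take ₹47,000.

Niko receives ₹47,000.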